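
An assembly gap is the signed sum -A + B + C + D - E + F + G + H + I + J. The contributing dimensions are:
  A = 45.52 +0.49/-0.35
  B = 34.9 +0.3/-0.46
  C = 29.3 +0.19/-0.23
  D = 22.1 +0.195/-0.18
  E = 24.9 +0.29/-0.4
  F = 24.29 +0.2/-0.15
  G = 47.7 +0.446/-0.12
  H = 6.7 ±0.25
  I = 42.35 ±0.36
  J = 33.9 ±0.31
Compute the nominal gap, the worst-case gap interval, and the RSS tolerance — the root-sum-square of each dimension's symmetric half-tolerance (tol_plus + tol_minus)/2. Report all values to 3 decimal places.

nominal=170.820 wc=[167.980,173.821] rss=0.958

Stack each dimension's contribution:
  -A: nom -45.520 → Σnom=-45.520; wc +0.350/-0.490 → slack +0.350/-0.490; half-tol=0.420, Σhalf²=0.176400
  +B: nom +34.900 → Σnom=-10.620; wc +0.300/-0.460 → slack +0.650/-0.950; half-tol=0.380, Σhalf²=0.320800
  +C: nom +29.300 → Σnom=18.680; wc +0.190/-0.230 → slack +0.840/-1.180; half-tol=0.210, Σhalf²=0.364900
  +D: nom +22.100 → Σnom=40.780; wc +0.195/-0.180 → slack +1.035/-1.360; half-tol=0.188, Σhalf²=0.400056
  -E: nom -24.900 → Σnom=15.880; wc +0.400/-0.290 → slack +1.435/-1.650; half-tol=0.345, Σhalf²=0.519081
  +F: nom +24.290 → Σnom=40.170; wc +0.200/-0.150 → slack +1.635/-1.800; half-tol=0.175, Σhalf²=0.549706
  +G: nom +47.700 → Σnom=87.870; wc +0.446/-0.120 → slack +2.081/-1.920; half-tol=0.283, Σhalf²=0.629795
  +H: nom +6.700 → Σnom=94.570; wc +0.250/-0.250 → slack +2.331/-2.170; half-tol=0.250, Σhalf²=0.692295
  +I: nom +42.350 → Σnom=136.920; wc +0.360/-0.360 → slack +2.691/-2.530; half-tol=0.360, Σhalf²=0.821895
  +J: nom +33.900 → Σnom=170.820; wc +0.310/-0.310 → slack +3.001/-2.840; half-tol=0.310, Σhalf²=0.917995
Nominal = 170.820. Worst-case = [170.820 - 2.840, 170.820 + 3.001] = [167.980, 173.821]. RSS = √0.917995 = 0.958.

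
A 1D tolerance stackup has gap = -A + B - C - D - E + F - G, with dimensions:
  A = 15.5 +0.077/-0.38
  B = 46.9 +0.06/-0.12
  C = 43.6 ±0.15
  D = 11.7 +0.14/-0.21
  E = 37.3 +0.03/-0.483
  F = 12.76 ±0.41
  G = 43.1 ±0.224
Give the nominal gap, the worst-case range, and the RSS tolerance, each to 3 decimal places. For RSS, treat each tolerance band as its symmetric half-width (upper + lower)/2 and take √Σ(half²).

Stack each dimension's contribution:
  -A: nom -15.500 → Σnom=-15.500; wc +0.380/-0.077 → slack +0.380/-0.077; half-tol=0.229, Σhalf²=0.052212
  +B: nom +46.900 → Σnom=31.400; wc +0.060/-0.120 → slack +0.440/-0.197; half-tol=0.090, Σhalf²=0.060312
  -C: nom -43.600 → Σnom=-12.200; wc +0.150/-0.150 → slack +0.590/-0.347; half-tol=0.150, Σhalf²=0.082812
  -D: nom -11.700 → Σnom=-23.900; wc +0.210/-0.140 → slack +0.800/-0.487; half-tol=0.175, Σhalf²=0.113437
  -E: nom -37.300 → Σnom=-61.200; wc +0.483/-0.030 → slack +1.283/-0.517; half-tol=0.257, Σhalf²=0.179229
  +F: nom +12.760 → Σnom=-48.440; wc +0.410/-0.410 → slack +1.693/-0.927; half-tol=0.410, Σhalf²=0.347329
  -G: nom -43.100 → Σnom=-91.540; wc +0.224/-0.224 → slack +1.917/-1.151; half-tol=0.224, Σhalf²=0.397505
Nominal = -91.540. Worst-case = [-91.540 - 1.151, -91.540 + 1.917] = [-92.691, -89.623]. RSS = √0.397505 = 0.630.

nominal=-91.540 wc=[-92.691,-89.623] rss=0.630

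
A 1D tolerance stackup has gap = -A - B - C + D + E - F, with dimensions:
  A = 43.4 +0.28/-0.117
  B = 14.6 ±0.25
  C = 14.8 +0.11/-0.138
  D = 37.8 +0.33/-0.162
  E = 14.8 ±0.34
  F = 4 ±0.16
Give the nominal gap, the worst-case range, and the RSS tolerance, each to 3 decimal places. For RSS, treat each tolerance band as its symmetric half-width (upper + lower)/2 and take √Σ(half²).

nominal=-24.200 wc=[-25.502,-22.865] rss=0.565

Stack each dimension's contribution:
  -A: nom -43.400 → Σnom=-43.400; wc +0.117/-0.280 → slack +0.117/-0.280; half-tol=0.199, Σhalf²=0.039402
  -B: nom -14.600 → Σnom=-58.000; wc +0.250/-0.250 → slack +0.367/-0.530; half-tol=0.250, Σhalf²=0.101902
  -C: nom -14.800 → Σnom=-72.800; wc +0.138/-0.110 → slack +0.505/-0.640; half-tol=0.124, Σhalf²=0.117278
  +D: nom +37.800 → Σnom=-35.000; wc +0.330/-0.162 → slack +0.835/-0.802; half-tol=0.246, Σhalf²=0.177794
  +E: nom +14.800 → Σnom=-20.200; wc +0.340/-0.340 → slack +1.175/-1.142; half-tol=0.340, Σhalf²=0.293394
  -F: nom -4.000 → Σnom=-24.200; wc +0.160/-0.160 → slack +1.335/-1.302; half-tol=0.160, Σhalf²=0.318994
Nominal = -24.200. Worst-case = [-24.200 - 1.302, -24.200 + 1.335] = [-25.502, -22.865]. RSS = √0.318994 = 0.565.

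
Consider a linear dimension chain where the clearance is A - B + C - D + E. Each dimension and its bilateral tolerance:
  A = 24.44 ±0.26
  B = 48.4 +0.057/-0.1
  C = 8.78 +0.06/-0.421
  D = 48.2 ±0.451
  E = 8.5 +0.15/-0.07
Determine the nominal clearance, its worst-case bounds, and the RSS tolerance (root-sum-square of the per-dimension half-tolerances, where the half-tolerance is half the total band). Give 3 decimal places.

nominal=-54.880 wc=[-56.139,-53.859] rss=0.589

Stack each dimension's contribution:
  +A: nom +24.440 → Σnom=24.440; wc +0.260/-0.260 → slack +0.260/-0.260; half-tol=0.260, Σhalf²=0.067600
  -B: nom -48.400 → Σnom=-23.960; wc +0.100/-0.057 → slack +0.360/-0.317; half-tol=0.079, Σhalf²=0.073762
  +C: nom +8.780 → Σnom=-15.180; wc +0.060/-0.421 → slack +0.420/-0.738; half-tol=0.240, Σhalf²=0.131603
  -D: nom -48.200 → Σnom=-63.380; wc +0.451/-0.451 → slack +0.871/-1.189; half-tol=0.451, Σhalf²=0.335004
  +E: nom +8.500 → Σnom=-54.880; wc +0.150/-0.070 → slack +1.021/-1.259; half-tol=0.110, Σhalf²=0.347104
Nominal = -54.880. Worst-case = [-54.880 - 1.259, -54.880 + 1.021] = [-56.139, -53.859]. RSS = √0.347104 = 0.589.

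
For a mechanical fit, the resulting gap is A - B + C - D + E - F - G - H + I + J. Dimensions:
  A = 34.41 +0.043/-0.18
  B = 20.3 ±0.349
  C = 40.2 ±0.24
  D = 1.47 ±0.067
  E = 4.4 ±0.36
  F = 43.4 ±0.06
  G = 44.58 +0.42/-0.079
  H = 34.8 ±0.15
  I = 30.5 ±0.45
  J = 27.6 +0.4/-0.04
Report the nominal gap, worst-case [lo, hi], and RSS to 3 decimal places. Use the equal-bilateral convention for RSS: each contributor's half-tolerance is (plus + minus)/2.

Stack each dimension's contribution:
  +A: nom +34.410 → Σnom=34.410; wc +0.043/-0.180 → slack +0.043/-0.180; half-tol=0.111, Σhalf²=0.012432
  -B: nom -20.300 → Σnom=14.110; wc +0.349/-0.349 → slack +0.392/-0.529; half-tol=0.349, Σhalf²=0.134233
  +C: nom +40.200 → Σnom=54.310; wc +0.240/-0.240 → slack +0.632/-0.769; half-tol=0.240, Σhalf²=0.191833
  -D: nom -1.470 → Σnom=52.840; wc +0.067/-0.067 → slack +0.699/-0.836; half-tol=0.067, Σhalf²=0.196322
  +E: nom +4.400 → Σnom=57.240; wc +0.360/-0.360 → slack +1.059/-1.196; half-tol=0.360, Σhalf²=0.325922
  -F: nom -43.400 → Σnom=13.840; wc +0.060/-0.060 → slack +1.119/-1.256; half-tol=0.060, Σhalf²=0.329522
  -G: nom -44.580 → Σnom=-30.740; wc +0.079/-0.420 → slack +1.198/-1.676; half-tol=0.249, Σhalf²=0.391772
  -H: nom -34.800 → Σnom=-65.540; wc +0.150/-0.150 → slack +1.348/-1.826; half-tol=0.150, Σhalf²=0.414272
  +I: nom +30.500 → Σnom=-35.040; wc +0.450/-0.450 → slack +1.798/-2.276; half-tol=0.450, Σhalf²=0.616772
  +J: nom +27.600 → Σnom=-7.440; wc +0.400/-0.040 → slack +2.198/-2.316; half-tol=0.220, Σhalf²=0.665172
Nominal = -7.440. Worst-case = [-7.440 - 2.316, -7.440 + 2.198] = [-9.756, -5.242]. RSS = √0.665172 = 0.816.

nominal=-7.440 wc=[-9.756,-5.242] rss=0.816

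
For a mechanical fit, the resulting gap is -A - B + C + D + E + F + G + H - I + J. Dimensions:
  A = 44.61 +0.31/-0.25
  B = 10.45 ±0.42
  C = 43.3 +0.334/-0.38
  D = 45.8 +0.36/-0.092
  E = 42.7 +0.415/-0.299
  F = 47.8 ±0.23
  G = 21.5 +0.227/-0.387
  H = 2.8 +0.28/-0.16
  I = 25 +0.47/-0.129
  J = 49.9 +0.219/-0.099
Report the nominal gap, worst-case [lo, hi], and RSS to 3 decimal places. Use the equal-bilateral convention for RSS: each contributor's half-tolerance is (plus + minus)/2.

Stack each dimension's contribution:
  -A: nom -44.610 → Σnom=-44.610; wc +0.250/-0.310 → slack +0.250/-0.310; half-tol=0.280, Σhalf²=0.078400
  -B: nom -10.450 → Σnom=-55.060; wc +0.420/-0.420 → slack +0.670/-0.730; half-tol=0.420, Σhalf²=0.254800
  +C: nom +43.300 → Σnom=-11.760; wc +0.334/-0.380 → slack +1.004/-1.110; half-tol=0.357, Σhalf²=0.382249
  +D: nom +45.800 → Σnom=34.040; wc +0.360/-0.092 → slack +1.364/-1.202; half-tol=0.226, Σhalf²=0.433325
  +E: nom +42.700 → Σnom=76.740; wc +0.415/-0.299 → slack +1.779/-1.501; half-tol=0.357, Σhalf²=0.560774
  +F: nom +47.800 → Σnom=124.540; wc +0.230/-0.230 → slack +2.009/-1.731; half-tol=0.230, Σhalf²=0.613674
  +G: nom +21.500 → Σnom=146.040; wc +0.227/-0.387 → slack +2.236/-2.118; half-tol=0.307, Σhalf²=0.707923
  +H: nom +2.800 → Σnom=148.840; wc +0.280/-0.160 → slack +2.516/-2.278; half-tol=0.220, Σhalf²=0.756323
  -I: nom -25.000 → Σnom=123.840; wc +0.129/-0.470 → slack +2.645/-2.748; half-tol=0.299, Σhalf²=0.846023
  +J: nom +49.900 → Σnom=173.740; wc +0.219/-0.099 → slack +2.864/-2.847; half-tol=0.159, Σhalf²=0.871304
Nominal = 173.740. Worst-case = [173.740 - 2.847, 173.740 + 2.864] = [170.893, 176.604]. RSS = √0.871304 = 0.933.

nominal=173.740 wc=[170.893,176.604] rss=0.933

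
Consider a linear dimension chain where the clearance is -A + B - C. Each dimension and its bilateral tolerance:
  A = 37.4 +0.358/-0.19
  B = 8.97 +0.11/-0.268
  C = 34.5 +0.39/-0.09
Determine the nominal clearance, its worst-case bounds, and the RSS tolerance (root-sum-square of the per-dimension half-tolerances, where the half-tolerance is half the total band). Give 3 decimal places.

Stack each dimension's contribution:
  -A: nom -37.400 → Σnom=-37.400; wc +0.190/-0.358 → slack +0.190/-0.358; half-tol=0.274, Σhalf²=0.075076
  +B: nom +8.970 → Σnom=-28.430; wc +0.110/-0.268 → slack +0.300/-0.626; half-tol=0.189, Σhalf²=0.110797
  -C: nom -34.500 → Σnom=-62.930; wc +0.090/-0.390 → slack +0.390/-1.016; half-tol=0.240, Σhalf²=0.168397
Nominal = -62.930. Worst-case = [-62.930 - 1.016, -62.930 + 0.390] = [-63.946, -62.540]. RSS = √0.168397 = 0.410.

nominal=-62.930 wc=[-63.946,-62.540] rss=0.410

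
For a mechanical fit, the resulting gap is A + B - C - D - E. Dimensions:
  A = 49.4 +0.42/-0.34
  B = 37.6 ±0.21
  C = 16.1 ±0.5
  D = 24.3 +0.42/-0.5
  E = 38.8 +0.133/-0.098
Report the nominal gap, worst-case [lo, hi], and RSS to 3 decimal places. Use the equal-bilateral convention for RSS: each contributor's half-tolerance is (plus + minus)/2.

nominal=7.800 wc=[6.197,9.528] rss=0.815

Stack each dimension's contribution:
  +A: nom +49.400 → Σnom=49.400; wc +0.420/-0.340 → slack +0.420/-0.340; half-tol=0.380, Σhalf²=0.144400
  +B: nom +37.600 → Σnom=87.000; wc +0.210/-0.210 → slack +0.630/-0.550; half-tol=0.210, Σhalf²=0.188500
  -C: nom -16.100 → Σnom=70.900; wc +0.500/-0.500 → slack +1.130/-1.050; half-tol=0.500, Σhalf²=0.438500
  -D: nom -24.300 → Σnom=46.600; wc +0.500/-0.420 → slack +1.630/-1.470; half-tol=0.460, Σhalf²=0.650100
  -E: nom -38.800 → Σnom=7.800; wc +0.098/-0.133 → slack +1.728/-1.603; half-tol=0.116, Σhalf²=0.663440
Nominal = 7.800. Worst-case = [7.800 - 1.603, 7.800 + 1.728] = [6.197, 9.528]. RSS = √0.663440 = 0.815.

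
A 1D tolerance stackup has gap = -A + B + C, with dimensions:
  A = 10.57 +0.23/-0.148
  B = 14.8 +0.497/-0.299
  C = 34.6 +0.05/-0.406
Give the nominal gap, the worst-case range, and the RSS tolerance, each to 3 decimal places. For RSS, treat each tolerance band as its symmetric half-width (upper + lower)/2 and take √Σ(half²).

Stack each dimension's contribution:
  -A: nom -10.570 → Σnom=-10.570; wc +0.148/-0.230 → slack +0.148/-0.230; half-tol=0.189, Σhalf²=0.035721
  +B: nom +14.800 → Σnom=4.230; wc +0.497/-0.299 → slack +0.645/-0.529; half-tol=0.398, Σhalf²=0.194125
  +C: nom +34.600 → Σnom=38.830; wc +0.050/-0.406 → slack +0.695/-0.935; half-tol=0.228, Σhalf²=0.246109
Nominal = 38.830. Worst-case = [38.830 - 0.935, 38.830 + 0.695] = [37.895, 39.525]. RSS = √0.246109 = 0.496.

nominal=38.830 wc=[37.895,39.525] rss=0.496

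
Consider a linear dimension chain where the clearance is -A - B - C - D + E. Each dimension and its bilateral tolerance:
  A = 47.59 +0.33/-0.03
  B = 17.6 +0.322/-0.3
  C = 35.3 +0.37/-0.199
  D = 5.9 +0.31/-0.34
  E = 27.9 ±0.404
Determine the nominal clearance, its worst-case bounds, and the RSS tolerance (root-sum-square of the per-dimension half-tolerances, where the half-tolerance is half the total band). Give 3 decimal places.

Stack each dimension's contribution:
  -A: nom -47.590 → Σnom=-47.590; wc +0.030/-0.330 → slack +0.030/-0.330; half-tol=0.180, Σhalf²=0.032400
  -B: nom -17.600 → Σnom=-65.190; wc +0.300/-0.322 → slack +0.330/-0.652; half-tol=0.311, Σhalf²=0.129121
  -C: nom -35.300 → Σnom=-100.490; wc +0.199/-0.370 → slack +0.529/-1.022; half-tol=0.284, Σhalf²=0.210061
  -D: nom -5.900 → Σnom=-106.390; wc +0.340/-0.310 → slack +0.869/-1.332; half-tol=0.325, Σhalf²=0.315686
  +E: nom +27.900 → Σnom=-78.490; wc +0.404/-0.404 → slack +1.273/-1.736; half-tol=0.404, Σhalf²=0.478902
Nominal = -78.490. Worst-case = [-78.490 - 1.736, -78.490 + 1.273] = [-80.226, -77.217]. RSS = √0.478902 = 0.692.

nominal=-78.490 wc=[-80.226,-77.217] rss=0.692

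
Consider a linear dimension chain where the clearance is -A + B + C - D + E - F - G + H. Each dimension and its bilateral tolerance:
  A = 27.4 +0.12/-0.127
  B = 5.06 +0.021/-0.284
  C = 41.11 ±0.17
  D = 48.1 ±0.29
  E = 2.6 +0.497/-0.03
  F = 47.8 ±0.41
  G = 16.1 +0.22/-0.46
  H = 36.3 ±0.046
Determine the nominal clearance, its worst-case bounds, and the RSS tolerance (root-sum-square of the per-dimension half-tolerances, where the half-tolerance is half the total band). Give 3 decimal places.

nominal=-54.330 wc=[-55.900,-52.309] rss=0.712

Stack each dimension's contribution:
  -A: nom -27.400 → Σnom=-27.400; wc +0.127/-0.120 → slack +0.127/-0.120; half-tol=0.123, Σhalf²=0.015252
  +B: nom +5.060 → Σnom=-22.340; wc +0.021/-0.284 → slack +0.148/-0.404; half-tol=0.152, Σhalf²=0.038509
  +C: nom +41.110 → Σnom=18.770; wc +0.170/-0.170 → slack +0.318/-0.574; half-tol=0.170, Σhalf²=0.067409
  -D: nom -48.100 → Σnom=-29.330; wc +0.290/-0.290 → slack +0.608/-0.864; half-tol=0.290, Σhalf²=0.151508
  +E: nom +2.600 → Σnom=-26.730; wc +0.497/-0.030 → slack +1.105/-0.894; half-tol=0.264, Σhalf²=0.220941
  -F: nom -47.800 → Σnom=-74.530; wc +0.410/-0.410 → slack +1.515/-1.304; half-tol=0.410, Σhalf²=0.389041
  -G: nom -16.100 → Σnom=-90.630; wc +0.460/-0.220 → slack +1.975/-1.524; half-tol=0.340, Σhalf²=0.504641
  +H: nom +36.300 → Σnom=-54.330; wc +0.046/-0.046 → slack +2.021/-1.570; half-tol=0.046, Σhalf²=0.506757
Nominal = -54.330. Worst-case = [-54.330 - 1.570, -54.330 + 2.021] = [-55.900, -52.309]. RSS = √0.506757 = 0.712.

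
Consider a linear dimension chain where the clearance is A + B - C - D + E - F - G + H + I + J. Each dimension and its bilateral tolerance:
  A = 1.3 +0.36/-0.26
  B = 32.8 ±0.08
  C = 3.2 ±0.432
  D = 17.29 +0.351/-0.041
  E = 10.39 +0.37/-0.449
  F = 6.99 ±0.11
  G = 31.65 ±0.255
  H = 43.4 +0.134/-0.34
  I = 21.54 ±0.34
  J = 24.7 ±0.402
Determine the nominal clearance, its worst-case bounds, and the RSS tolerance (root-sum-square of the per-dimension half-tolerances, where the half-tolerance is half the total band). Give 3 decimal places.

nominal=75.000 wc=[71.981,77.524] rss=0.952

Stack each dimension's contribution:
  +A: nom +1.300 → Σnom=1.300; wc +0.360/-0.260 → slack +0.360/-0.260; half-tol=0.310, Σhalf²=0.096100
  +B: nom +32.800 → Σnom=34.100; wc +0.080/-0.080 → slack +0.440/-0.340; half-tol=0.080, Σhalf²=0.102500
  -C: nom -3.200 → Σnom=30.900; wc +0.432/-0.432 → slack +0.872/-0.772; half-tol=0.432, Σhalf²=0.289124
  -D: nom -17.290 → Σnom=13.610; wc +0.041/-0.351 → slack +0.913/-1.123; half-tol=0.196, Σhalf²=0.327540
  +E: nom +10.390 → Σnom=24.000; wc +0.370/-0.449 → slack +1.283/-1.572; half-tol=0.409, Σhalf²=0.495230
  -F: nom -6.990 → Σnom=17.010; wc +0.110/-0.110 → slack +1.393/-1.682; half-tol=0.110, Σhalf²=0.507330
  -G: nom -31.650 → Σnom=-14.640; wc +0.255/-0.255 → slack +1.648/-1.937; half-tol=0.255, Σhalf²=0.572355
  +H: nom +43.400 → Σnom=28.760; wc +0.134/-0.340 → slack +1.782/-2.277; half-tol=0.237, Σhalf²=0.628524
  +I: nom +21.540 → Σnom=50.300; wc +0.340/-0.340 → slack +2.122/-2.617; half-tol=0.340, Σhalf²=0.744124
  +J: nom +24.700 → Σnom=75.000; wc +0.402/-0.402 → slack +2.524/-3.019; half-tol=0.402, Σhalf²=0.905728
Nominal = 75.000. Worst-case = [75.000 - 3.019, 75.000 + 2.524] = [71.981, 77.524]. RSS = √0.905728 = 0.952.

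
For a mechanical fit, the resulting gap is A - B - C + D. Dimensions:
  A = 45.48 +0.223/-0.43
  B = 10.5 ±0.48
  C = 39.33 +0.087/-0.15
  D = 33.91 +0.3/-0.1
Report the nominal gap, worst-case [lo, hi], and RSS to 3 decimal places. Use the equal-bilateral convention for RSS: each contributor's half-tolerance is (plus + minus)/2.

Stack each dimension's contribution:
  +A: nom +45.480 → Σnom=45.480; wc +0.223/-0.430 → slack +0.223/-0.430; half-tol=0.327, Σhalf²=0.106602
  -B: nom -10.500 → Σnom=34.980; wc +0.480/-0.480 → slack +0.703/-0.910; half-tol=0.480, Σhalf²=0.337002
  -C: nom -39.330 → Σnom=-4.350; wc +0.150/-0.087 → slack +0.853/-0.997; half-tol=0.118, Σhalf²=0.351044
  +D: nom +33.910 → Σnom=29.560; wc +0.300/-0.100 → slack +1.153/-1.097; half-tol=0.200, Σhalf²=0.391045
Nominal = 29.560. Worst-case = [29.560 - 1.097, 29.560 + 1.153] = [28.463, 30.713]. RSS = √0.391045 = 0.625.

nominal=29.560 wc=[28.463,30.713] rss=0.625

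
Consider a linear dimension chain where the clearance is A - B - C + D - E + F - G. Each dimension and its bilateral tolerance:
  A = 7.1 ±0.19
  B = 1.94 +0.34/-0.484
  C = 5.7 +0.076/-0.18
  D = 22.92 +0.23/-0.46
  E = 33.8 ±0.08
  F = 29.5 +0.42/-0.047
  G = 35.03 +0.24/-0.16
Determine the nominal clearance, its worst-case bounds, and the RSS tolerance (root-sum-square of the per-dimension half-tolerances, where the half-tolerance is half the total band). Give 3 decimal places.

Stack each dimension's contribution:
  +A: nom +7.100 → Σnom=7.100; wc +0.190/-0.190 → slack +0.190/-0.190; half-tol=0.190, Σhalf²=0.036100
  -B: nom -1.940 → Σnom=5.160; wc +0.484/-0.340 → slack +0.674/-0.530; half-tol=0.412, Σhalf²=0.205844
  -C: nom -5.700 → Σnom=-0.540; wc +0.180/-0.076 → slack +0.854/-0.606; half-tol=0.128, Σhalf²=0.222228
  +D: nom +22.920 → Σnom=22.380; wc +0.230/-0.460 → slack +1.084/-1.066; half-tol=0.345, Σhalf²=0.341253
  -E: nom -33.800 → Σnom=-11.420; wc +0.080/-0.080 → slack +1.164/-1.146; half-tol=0.080, Σhalf²=0.347653
  +F: nom +29.500 → Σnom=18.080; wc +0.420/-0.047 → slack +1.584/-1.193; half-tol=0.233, Σhalf²=0.402175
  -G: nom -35.030 → Σnom=-16.950; wc +0.160/-0.240 → slack +1.744/-1.433; half-tol=0.200, Σhalf²=0.442175
Nominal = -16.950. Worst-case = [-16.950 - 1.433, -16.950 + 1.744] = [-18.383, -15.206]. RSS = √0.442175 = 0.665.

nominal=-16.950 wc=[-18.383,-15.206] rss=0.665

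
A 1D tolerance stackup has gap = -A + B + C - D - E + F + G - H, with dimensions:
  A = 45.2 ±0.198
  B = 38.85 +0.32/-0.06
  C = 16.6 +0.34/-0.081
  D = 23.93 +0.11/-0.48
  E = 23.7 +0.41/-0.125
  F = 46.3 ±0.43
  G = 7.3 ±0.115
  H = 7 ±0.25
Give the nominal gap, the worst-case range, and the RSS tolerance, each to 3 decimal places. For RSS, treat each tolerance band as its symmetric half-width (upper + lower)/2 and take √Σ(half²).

Stack each dimension's contribution:
  -A: nom -45.200 → Σnom=-45.200; wc +0.198/-0.198 → slack +0.198/-0.198; half-tol=0.198, Σhalf²=0.039204
  +B: nom +38.850 → Σnom=-6.350; wc +0.320/-0.060 → slack +0.518/-0.258; half-tol=0.190, Σhalf²=0.075304
  +C: nom +16.600 → Σnom=10.250; wc +0.340/-0.081 → slack +0.858/-0.339; half-tol=0.211, Σhalf²=0.119614
  -D: nom -23.930 → Σnom=-13.680; wc +0.480/-0.110 → slack +1.338/-0.449; half-tol=0.295, Σhalf²=0.206639
  -E: nom -23.700 → Σnom=-37.380; wc +0.125/-0.410 → slack +1.463/-0.859; half-tol=0.267, Σhalf²=0.278195
  +F: nom +46.300 → Σnom=8.920; wc +0.430/-0.430 → slack +1.893/-1.289; half-tol=0.430, Σhalf²=0.463095
  +G: nom +7.300 → Σnom=16.220; wc +0.115/-0.115 → slack +2.008/-1.404; half-tol=0.115, Σhalf²=0.476320
  -H: nom -7.000 → Σnom=9.220; wc +0.250/-0.250 → slack +2.258/-1.654; half-tol=0.250, Σhalf²=0.538820
Nominal = 9.220. Worst-case = [9.220 - 1.654, 9.220 + 2.258] = [7.566, 11.478]. RSS = √0.538820 = 0.734.

nominal=9.220 wc=[7.566,11.478] rss=0.734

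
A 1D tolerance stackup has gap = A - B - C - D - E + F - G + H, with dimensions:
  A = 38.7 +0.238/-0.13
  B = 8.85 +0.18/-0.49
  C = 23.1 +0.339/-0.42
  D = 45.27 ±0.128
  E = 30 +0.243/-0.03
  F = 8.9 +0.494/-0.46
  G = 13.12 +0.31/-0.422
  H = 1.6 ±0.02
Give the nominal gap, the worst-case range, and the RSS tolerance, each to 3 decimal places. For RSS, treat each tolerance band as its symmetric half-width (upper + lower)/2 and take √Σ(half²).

nominal=-71.140 wc=[-72.950,-68.898] rss=0.829

Stack each dimension's contribution:
  +A: nom +38.700 → Σnom=38.700; wc +0.238/-0.130 → slack +0.238/-0.130; half-tol=0.184, Σhalf²=0.033856
  -B: nom -8.850 → Σnom=29.850; wc +0.490/-0.180 → slack +0.728/-0.310; half-tol=0.335, Σhalf²=0.146081
  -C: nom -23.100 → Σnom=6.750; wc +0.420/-0.339 → slack +1.148/-0.649; half-tol=0.380, Σhalf²=0.290101
  -D: nom -45.270 → Σnom=-38.520; wc +0.128/-0.128 → slack +1.276/-0.777; half-tol=0.128, Σhalf²=0.306485
  -E: nom -30.000 → Σnom=-68.520; wc +0.030/-0.243 → slack +1.306/-1.020; half-tol=0.137, Σhalf²=0.325118
  +F: nom +8.900 → Σnom=-59.620; wc +0.494/-0.460 → slack +1.800/-1.480; half-tol=0.477, Σhalf²=0.552647
  -G: nom -13.120 → Σnom=-72.740; wc +0.422/-0.310 → slack +2.222/-1.790; half-tol=0.366, Σhalf²=0.686603
  +H: nom +1.600 → Σnom=-71.140; wc +0.020/-0.020 → slack +2.242/-1.810; half-tol=0.020, Σhalf²=0.687002
Nominal = -71.140. Worst-case = [-71.140 - 1.810, -71.140 + 2.242] = [-72.950, -68.898]. RSS = √0.687002 = 0.829.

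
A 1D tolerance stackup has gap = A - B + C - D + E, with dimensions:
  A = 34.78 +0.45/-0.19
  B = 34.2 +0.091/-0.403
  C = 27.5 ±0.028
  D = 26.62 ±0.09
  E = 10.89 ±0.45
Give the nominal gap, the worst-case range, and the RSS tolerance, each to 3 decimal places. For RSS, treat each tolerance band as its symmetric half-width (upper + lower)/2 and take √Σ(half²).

Stack each dimension's contribution:
  +A: nom +34.780 → Σnom=34.780; wc +0.450/-0.190 → slack +0.450/-0.190; half-tol=0.320, Σhalf²=0.102400
  -B: nom -34.200 → Σnom=0.580; wc +0.403/-0.091 → slack +0.853/-0.281; half-tol=0.247, Σhalf²=0.163409
  +C: nom +27.500 → Σnom=28.080; wc +0.028/-0.028 → slack +0.881/-0.309; half-tol=0.028, Σhalf²=0.164193
  -D: nom -26.620 → Σnom=1.460; wc +0.090/-0.090 → slack +0.971/-0.399; half-tol=0.090, Σhalf²=0.172293
  +E: nom +10.890 → Σnom=12.350; wc +0.450/-0.450 → slack +1.421/-0.849; half-tol=0.450, Σhalf²=0.374793
Nominal = 12.350. Worst-case = [12.350 - 0.849, 12.350 + 1.421] = [11.501, 13.771]. RSS = √0.374793 = 0.612.

nominal=12.350 wc=[11.501,13.771] rss=0.612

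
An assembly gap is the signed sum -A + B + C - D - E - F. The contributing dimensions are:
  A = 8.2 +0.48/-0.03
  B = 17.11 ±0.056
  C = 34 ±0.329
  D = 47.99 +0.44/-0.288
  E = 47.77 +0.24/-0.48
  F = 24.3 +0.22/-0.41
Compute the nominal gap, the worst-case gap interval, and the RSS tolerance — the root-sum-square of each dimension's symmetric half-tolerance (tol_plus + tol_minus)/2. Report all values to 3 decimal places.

nominal=-77.150 wc=[-78.915,-75.557] rss=0.733

Stack each dimension's contribution:
  -A: nom -8.200 → Σnom=-8.200; wc +0.030/-0.480 → slack +0.030/-0.480; half-tol=0.255, Σhalf²=0.065025
  +B: nom +17.110 → Σnom=8.910; wc +0.056/-0.056 → slack +0.086/-0.536; half-tol=0.056, Σhalf²=0.068161
  +C: nom +34.000 → Σnom=42.910; wc +0.329/-0.329 → slack +0.415/-0.865; half-tol=0.329, Σhalf²=0.176402
  -D: nom -47.990 → Σnom=-5.080; wc +0.288/-0.440 → slack +0.703/-1.305; half-tol=0.364, Σhalf²=0.308898
  -E: nom -47.770 → Σnom=-52.850; wc +0.480/-0.240 → slack +1.183/-1.545; half-tol=0.360, Σhalf²=0.438498
  -F: nom -24.300 → Σnom=-77.150; wc +0.410/-0.220 → slack +1.593/-1.765; half-tol=0.315, Σhalf²=0.537723
Nominal = -77.150. Worst-case = [-77.150 - 1.765, -77.150 + 1.593] = [-78.915, -75.557]. RSS = √0.537723 = 0.733.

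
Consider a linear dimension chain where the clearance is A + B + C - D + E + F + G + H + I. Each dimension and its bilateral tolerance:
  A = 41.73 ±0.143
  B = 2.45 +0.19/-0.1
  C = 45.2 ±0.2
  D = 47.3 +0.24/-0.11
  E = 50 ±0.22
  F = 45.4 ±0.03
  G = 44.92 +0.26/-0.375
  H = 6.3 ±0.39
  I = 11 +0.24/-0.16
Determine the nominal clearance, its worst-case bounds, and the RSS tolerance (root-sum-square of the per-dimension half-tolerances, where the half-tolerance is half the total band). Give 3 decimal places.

nominal=199.700 wc=[197.842,201.483] rss=0.674

Stack each dimension's contribution:
  +A: nom +41.730 → Σnom=41.730; wc +0.143/-0.143 → slack +0.143/-0.143; half-tol=0.143, Σhalf²=0.020449
  +B: nom +2.450 → Σnom=44.180; wc +0.190/-0.100 → slack +0.333/-0.243; half-tol=0.145, Σhalf²=0.041474
  +C: nom +45.200 → Σnom=89.380; wc +0.200/-0.200 → slack +0.533/-0.443; half-tol=0.200, Σhalf²=0.081474
  -D: nom -47.300 → Σnom=42.080; wc +0.110/-0.240 → slack +0.643/-0.683; half-tol=0.175, Σhalf²=0.112099
  +E: nom +50.000 → Σnom=92.080; wc +0.220/-0.220 → slack +0.863/-0.903; half-tol=0.220, Σhalf²=0.160499
  +F: nom +45.400 → Σnom=137.480; wc +0.030/-0.030 → slack +0.893/-0.933; half-tol=0.030, Σhalf²=0.161399
  +G: nom +44.920 → Σnom=182.400; wc +0.260/-0.375 → slack +1.153/-1.308; half-tol=0.318, Σhalf²=0.262205
  +H: nom +6.300 → Σnom=188.700; wc +0.390/-0.390 → slack +1.543/-1.698; half-tol=0.390, Σhalf²=0.414305
  +I: nom +11.000 → Σnom=199.700; wc +0.240/-0.160 → slack +1.783/-1.858; half-tol=0.200, Σhalf²=0.454305
Nominal = 199.700. Worst-case = [199.700 - 1.858, 199.700 + 1.783] = [197.842, 201.483]. RSS = √0.454305 = 0.674.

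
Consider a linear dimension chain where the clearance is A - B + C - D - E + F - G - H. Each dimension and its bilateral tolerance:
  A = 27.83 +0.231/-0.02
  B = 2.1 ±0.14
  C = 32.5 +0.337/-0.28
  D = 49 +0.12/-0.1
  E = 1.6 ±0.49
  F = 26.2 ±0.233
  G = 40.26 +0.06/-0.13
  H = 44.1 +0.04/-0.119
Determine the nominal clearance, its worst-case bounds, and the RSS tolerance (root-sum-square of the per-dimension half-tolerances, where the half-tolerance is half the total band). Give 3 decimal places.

nominal=-50.530 wc=[-51.913,-48.750] rss=0.673

Stack each dimension's contribution:
  +A: nom +27.830 → Σnom=27.830; wc +0.231/-0.020 → slack +0.231/-0.020; half-tol=0.126, Σhalf²=0.015750
  -B: nom -2.100 → Σnom=25.730; wc +0.140/-0.140 → slack +0.371/-0.160; half-tol=0.140, Σhalf²=0.035350
  +C: nom +32.500 → Σnom=58.230; wc +0.337/-0.280 → slack +0.708/-0.440; half-tol=0.308, Σhalf²=0.130522
  -D: nom -49.000 → Σnom=9.230; wc +0.100/-0.120 → slack +0.808/-0.560; half-tol=0.110, Σhalf²=0.142622
  -E: nom -1.600 → Σnom=7.630; wc +0.490/-0.490 → slack +1.298/-1.050; half-tol=0.490, Σhalf²=0.382722
  +F: nom +26.200 → Σnom=33.830; wc +0.233/-0.233 → slack +1.531/-1.283; half-tol=0.233, Σhalf²=0.437011
  -G: nom -40.260 → Σnom=-6.430; wc +0.130/-0.060 → slack +1.661/-1.343; half-tol=0.095, Σhalf²=0.446037
  -H: nom -44.100 → Σnom=-50.530; wc +0.119/-0.040 → slack +1.780/-1.383; half-tol=0.080, Σhalf²=0.452357
Nominal = -50.530. Worst-case = [-50.530 - 1.383, -50.530 + 1.780] = [-51.913, -48.750]. RSS = √0.452357 = 0.673.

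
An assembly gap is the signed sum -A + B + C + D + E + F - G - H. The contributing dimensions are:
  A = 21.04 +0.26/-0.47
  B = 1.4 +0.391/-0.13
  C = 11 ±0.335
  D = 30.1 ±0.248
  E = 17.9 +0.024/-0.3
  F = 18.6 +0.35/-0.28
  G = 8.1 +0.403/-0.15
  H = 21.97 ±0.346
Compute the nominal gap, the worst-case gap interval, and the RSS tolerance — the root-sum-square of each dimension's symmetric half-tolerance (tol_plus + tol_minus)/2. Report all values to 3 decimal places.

nominal=27.890 wc=[25.588,30.204] rss=0.835

Stack each dimension's contribution:
  -A: nom -21.040 → Σnom=-21.040; wc +0.470/-0.260 → slack +0.470/-0.260; half-tol=0.365, Σhalf²=0.133225
  +B: nom +1.400 → Σnom=-19.640; wc +0.391/-0.130 → slack +0.861/-0.390; half-tol=0.261, Σhalf²=0.201085
  +C: nom +11.000 → Σnom=-8.640; wc +0.335/-0.335 → slack +1.196/-0.725; half-tol=0.335, Σhalf²=0.313310
  +D: nom +30.100 → Σnom=21.460; wc +0.248/-0.248 → slack +1.444/-0.973; half-tol=0.248, Σhalf²=0.374814
  +E: nom +17.900 → Σnom=39.360; wc +0.024/-0.300 → slack +1.468/-1.273; half-tol=0.162, Σhalf²=0.401058
  +F: nom +18.600 → Σnom=57.960; wc +0.350/-0.280 → slack +1.818/-1.553; half-tol=0.315, Σhalf²=0.500283
  -G: nom -8.100 → Σnom=49.860; wc +0.150/-0.403 → slack +1.968/-1.956; half-tol=0.277, Σhalf²=0.576736
  -H: nom -21.970 → Σnom=27.890; wc +0.346/-0.346 → slack +2.314/-2.302; half-tol=0.346, Σhalf²=0.696452
Nominal = 27.890. Worst-case = [27.890 - 2.302, 27.890 + 2.314] = [25.588, 30.204]. RSS = √0.696452 = 0.835.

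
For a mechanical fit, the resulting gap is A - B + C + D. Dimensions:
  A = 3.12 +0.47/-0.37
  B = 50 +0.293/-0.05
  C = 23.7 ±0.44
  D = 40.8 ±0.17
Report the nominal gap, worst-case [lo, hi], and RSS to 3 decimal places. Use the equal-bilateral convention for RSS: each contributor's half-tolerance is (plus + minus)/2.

nominal=17.620 wc=[16.347,18.750] rss=0.654

Stack each dimension's contribution:
  +A: nom +3.120 → Σnom=3.120; wc +0.470/-0.370 → slack +0.470/-0.370; half-tol=0.420, Σhalf²=0.176400
  -B: nom -50.000 → Σnom=-46.880; wc +0.050/-0.293 → slack +0.520/-0.663; half-tol=0.171, Σhalf²=0.205812
  +C: nom +23.700 → Σnom=-23.180; wc +0.440/-0.440 → slack +0.960/-1.103; half-tol=0.440, Σhalf²=0.399412
  +D: nom +40.800 → Σnom=17.620; wc +0.170/-0.170 → slack +1.130/-1.273; half-tol=0.170, Σhalf²=0.428312
Nominal = 17.620. Worst-case = [17.620 - 1.273, 17.620 + 1.130] = [16.347, 18.750]. RSS = √0.428312 = 0.654.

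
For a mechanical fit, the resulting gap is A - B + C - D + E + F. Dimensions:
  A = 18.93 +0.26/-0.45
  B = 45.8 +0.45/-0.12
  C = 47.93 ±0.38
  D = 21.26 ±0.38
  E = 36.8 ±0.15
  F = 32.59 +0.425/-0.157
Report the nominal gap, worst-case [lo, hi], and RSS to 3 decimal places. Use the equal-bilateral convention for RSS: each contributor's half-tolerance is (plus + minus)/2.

nominal=69.190 wc=[67.223,70.905] rss=0.777

Stack each dimension's contribution:
  +A: nom +18.930 → Σnom=18.930; wc +0.260/-0.450 → slack +0.260/-0.450; half-tol=0.355, Σhalf²=0.126025
  -B: nom -45.800 → Σnom=-26.870; wc +0.120/-0.450 → slack +0.380/-0.900; half-tol=0.285, Σhalf²=0.207250
  +C: nom +47.930 → Σnom=21.060; wc +0.380/-0.380 → slack +0.760/-1.280; half-tol=0.380, Σhalf²=0.351650
  -D: nom -21.260 → Σnom=-0.200; wc +0.380/-0.380 → slack +1.140/-1.660; half-tol=0.380, Σhalf²=0.496050
  +E: nom +36.800 → Σnom=36.600; wc +0.150/-0.150 → slack +1.290/-1.810; half-tol=0.150, Σhalf²=0.518550
  +F: nom +32.590 → Σnom=69.190; wc +0.425/-0.157 → slack +1.715/-1.967; half-tol=0.291, Σhalf²=0.603231
Nominal = 69.190. Worst-case = [69.190 - 1.967, 69.190 + 1.715] = [67.223, 70.905]. RSS = √0.603231 = 0.777.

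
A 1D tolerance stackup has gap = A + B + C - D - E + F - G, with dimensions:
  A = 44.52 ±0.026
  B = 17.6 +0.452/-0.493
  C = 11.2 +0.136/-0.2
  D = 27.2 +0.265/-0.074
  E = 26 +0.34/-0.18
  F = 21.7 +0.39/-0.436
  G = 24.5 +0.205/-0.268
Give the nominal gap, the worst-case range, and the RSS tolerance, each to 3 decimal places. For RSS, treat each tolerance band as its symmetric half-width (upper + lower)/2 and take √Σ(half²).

Stack each dimension's contribution:
  +A: nom +44.520 → Σnom=44.520; wc +0.026/-0.026 → slack +0.026/-0.026; half-tol=0.026, Σhalf²=0.000676
  +B: nom +17.600 → Σnom=62.120; wc +0.452/-0.493 → slack +0.478/-0.519; half-tol=0.473, Σhalf²=0.223932
  +C: nom +11.200 → Σnom=73.320; wc +0.136/-0.200 → slack +0.614/-0.719; half-tol=0.168, Σhalf²=0.252156
  -D: nom -27.200 → Σnom=46.120; wc +0.074/-0.265 → slack +0.688/-0.984; half-tol=0.170, Σhalf²=0.280887
  -E: nom -26.000 → Σnom=20.120; wc +0.180/-0.340 → slack +0.868/-1.324; half-tol=0.260, Σhalf²=0.348487
  +F: nom +21.700 → Σnom=41.820; wc +0.390/-0.436 → slack +1.258/-1.760; half-tol=0.413, Σhalf²=0.519056
  -G: nom -24.500 → Σnom=17.320; wc +0.268/-0.205 → slack +1.526/-1.965; half-tol=0.236, Σhalf²=0.574988
Nominal = 17.320. Worst-case = [17.320 - 1.965, 17.320 + 1.526] = [15.355, 18.846]. RSS = √0.574988 = 0.758.

nominal=17.320 wc=[15.355,18.846] rss=0.758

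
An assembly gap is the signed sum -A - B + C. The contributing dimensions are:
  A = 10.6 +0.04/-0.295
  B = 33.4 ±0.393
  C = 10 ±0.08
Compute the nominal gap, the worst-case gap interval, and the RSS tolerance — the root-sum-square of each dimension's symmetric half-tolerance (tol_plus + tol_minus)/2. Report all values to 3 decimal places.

nominal=-34.000 wc=[-34.513,-33.232] rss=0.435

Stack each dimension's contribution:
  -A: nom -10.600 → Σnom=-10.600; wc +0.295/-0.040 → slack +0.295/-0.040; half-tol=0.167, Σhalf²=0.028056
  -B: nom -33.400 → Σnom=-44.000; wc +0.393/-0.393 → slack +0.688/-0.433; half-tol=0.393, Σhalf²=0.182505
  +C: nom +10.000 → Σnom=-34.000; wc +0.080/-0.080 → slack +0.768/-0.513; half-tol=0.080, Σhalf²=0.188905
Nominal = -34.000. Worst-case = [-34.000 - 0.513, -34.000 + 0.768] = [-34.513, -33.232]. RSS = √0.188905 = 0.435.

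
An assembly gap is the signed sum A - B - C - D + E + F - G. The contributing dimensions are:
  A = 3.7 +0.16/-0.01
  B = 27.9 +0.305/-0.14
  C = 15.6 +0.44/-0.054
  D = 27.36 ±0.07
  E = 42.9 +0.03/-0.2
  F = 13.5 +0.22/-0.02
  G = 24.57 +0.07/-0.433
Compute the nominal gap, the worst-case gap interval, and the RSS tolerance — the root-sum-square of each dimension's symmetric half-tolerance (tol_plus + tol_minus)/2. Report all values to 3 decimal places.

nominal=-35.330 wc=[-36.445,-34.223] rss=0.462

Stack each dimension's contribution:
  +A: nom +3.700 → Σnom=3.700; wc +0.160/-0.010 → slack +0.160/-0.010; half-tol=0.085, Σhalf²=0.007225
  -B: nom -27.900 → Σnom=-24.200; wc +0.140/-0.305 → slack +0.300/-0.315; half-tol=0.223, Σhalf²=0.056731
  -C: nom -15.600 → Σnom=-39.800; wc +0.054/-0.440 → slack +0.354/-0.755; half-tol=0.247, Σhalf²=0.117740
  -D: nom -27.360 → Σnom=-67.160; wc +0.070/-0.070 → slack +0.424/-0.825; half-tol=0.070, Σhalf²=0.122640
  +E: nom +42.900 → Σnom=-24.260; wc +0.030/-0.200 → slack +0.454/-1.025; half-tol=0.115, Σhalf²=0.135865
  +F: nom +13.500 → Σnom=-10.760; wc +0.220/-0.020 → slack +0.674/-1.045; half-tol=0.120, Σhalf²=0.150265
  -G: nom -24.570 → Σnom=-35.330; wc +0.433/-0.070 → slack +1.107/-1.115; half-tol=0.252, Σhalf²=0.213517
Nominal = -35.330. Worst-case = [-35.330 - 1.115, -35.330 + 1.107] = [-36.445, -34.223]. RSS = √0.213517 = 0.462.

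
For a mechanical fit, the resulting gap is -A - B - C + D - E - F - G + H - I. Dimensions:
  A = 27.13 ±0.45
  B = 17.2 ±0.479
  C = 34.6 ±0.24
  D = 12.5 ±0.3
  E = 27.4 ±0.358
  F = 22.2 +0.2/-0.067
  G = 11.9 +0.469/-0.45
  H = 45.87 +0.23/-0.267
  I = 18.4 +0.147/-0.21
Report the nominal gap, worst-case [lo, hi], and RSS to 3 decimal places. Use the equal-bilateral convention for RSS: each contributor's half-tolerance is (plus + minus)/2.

Stack each dimension's contribution:
  -A: nom -27.130 → Σnom=-27.130; wc +0.450/-0.450 → slack +0.450/-0.450; half-tol=0.450, Σhalf²=0.202500
  -B: nom -17.200 → Σnom=-44.330; wc +0.479/-0.479 → slack +0.929/-0.929; half-tol=0.479, Σhalf²=0.431941
  -C: nom -34.600 → Σnom=-78.930; wc +0.240/-0.240 → slack +1.169/-1.169; half-tol=0.240, Σhalf²=0.489541
  +D: nom +12.500 → Σnom=-66.430; wc +0.300/-0.300 → slack +1.469/-1.469; half-tol=0.300, Σhalf²=0.579541
  -E: nom -27.400 → Σnom=-93.830; wc +0.358/-0.358 → slack +1.827/-1.827; half-tol=0.358, Σhalf²=0.707705
  -F: nom -22.200 → Σnom=-116.030; wc +0.067/-0.200 → slack +1.894/-2.027; half-tol=0.134, Σhalf²=0.725527
  -G: nom -11.900 → Σnom=-127.930; wc +0.450/-0.469 → slack +2.344/-2.496; half-tol=0.460, Σhalf²=0.936668
  +H: nom +45.870 → Σnom=-82.060; wc +0.230/-0.267 → slack +2.574/-2.763; half-tol=0.248, Σhalf²=0.998420
  -I: nom -18.400 → Σnom=-100.460; wc +0.210/-0.147 → slack +2.784/-2.910; half-tol=0.178, Σhalf²=1.030282
Nominal = -100.460. Worst-case = [-100.460 - 2.910, -100.460 + 2.784] = [-103.370, -97.676]. RSS = √1.030282 = 1.015.

nominal=-100.460 wc=[-103.370,-97.676] rss=1.015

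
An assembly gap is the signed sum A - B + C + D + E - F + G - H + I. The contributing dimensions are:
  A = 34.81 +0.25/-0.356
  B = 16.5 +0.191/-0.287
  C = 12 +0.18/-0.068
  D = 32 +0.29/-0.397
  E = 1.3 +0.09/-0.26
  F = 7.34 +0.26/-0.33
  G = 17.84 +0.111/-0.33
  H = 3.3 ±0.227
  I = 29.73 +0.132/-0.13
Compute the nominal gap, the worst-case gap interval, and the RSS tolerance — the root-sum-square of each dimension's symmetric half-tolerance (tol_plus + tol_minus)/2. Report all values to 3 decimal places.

nominal=100.540 wc=[98.321,102.437] rss=0.719

Stack each dimension's contribution:
  +A: nom +34.810 → Σnom=34.810; wc +0.250/-0.356 → slack +0.250/-0.356; half-tol=0.303, Σhalf²=0.091809
  -B: nom -16.500 → Σnom=18.310; wc +0.287/-0.191 → slack +0.537/-0.547; half-tol=0.239, Σhalf²=0.148930
  +C: nom +12.000 → Σnom=30.310; wc +0.180/-0.068 → slack +0.717/-0.615; half-tol=0.124, Σhalf²=0.164306
  +D: nom +32.000 → Σnom=62.310; wc +0.290/-0.397 → slack +1.007/-1.012; half-tol=0.344, Σhalf²=0.282298
  +E: nom +1.300 → Σnom=63.610; wc +0.090/-0.260 → slack +1.097/-1.272; half-tol=0.175, Σhalf²=0.312923
  -F: nom -7.340 → Σnom=56.270; wc +0.330/-0.260 → slack +1.427/-1.532; half-tol=0.295, Σhalf²=0.399948
  +G: nom +17.840 → Σnom=74.110; wc +0.111/-0.330 → slack +1.538/-1.862; half-tol=0.221, Σhalf²=0.448569
  -H: nom -3.300 → Σnom=70.810; wc +0.227/-0.227 → slack +1.765/-2.089; half-tol=0.227, Σhalf²=0.500098
  +I: nom +29.730 → Σnom=100.540; wc +0.132/-0.130 → slack +1.897/-2.219; half-tol=0.131, Σhalf²=0.517259
Nominal = 100.540. Worst-case = [100.540 - 2.219, 100.540 + 1.897] = [98.321, 102.437]. RSS = √0.517259 = 0.719.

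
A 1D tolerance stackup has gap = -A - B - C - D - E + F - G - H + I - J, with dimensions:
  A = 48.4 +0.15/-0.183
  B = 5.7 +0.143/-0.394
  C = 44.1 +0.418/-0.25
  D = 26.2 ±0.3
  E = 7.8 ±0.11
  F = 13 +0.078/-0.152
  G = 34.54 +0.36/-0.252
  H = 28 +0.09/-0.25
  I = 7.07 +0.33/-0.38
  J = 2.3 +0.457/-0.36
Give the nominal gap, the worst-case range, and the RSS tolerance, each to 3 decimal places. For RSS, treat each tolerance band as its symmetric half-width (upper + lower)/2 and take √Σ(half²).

Stack each dimension's contribution:
  -A: nom -48.400 → Σnom=-48.400; wc +0.183/-0.150 → slack +0.183/-0.150; half-tol=0.166, Σhalf²=0.027722
  -B: nom -5.700 → Σnom=-54.100; wc +0.394/-0.143 → slack +0.577/-0.293; half-tol=0.269, Σhalf²=0.099815
  -C: nom -44.100 → Σnom=-98.200; wc +0.250/-0.418 → slack +0.827/-0.711; half-tol=0.334, Σhalf²=0.211370
  -D: nom -26.200 → Σnom=-124.400; wc +0.300/-0.300 → slack +1.127/-1.011; half-tol=0.300, Σhalf²=0.301370
  -E: nom -7.800 → Σnom=-132.200; wc +0.110/-0.110 → slack +1.237/-1.121; half-tol=0.110, Σhalf²=0.313470
  +F: nom +13.000 → Σnom=-119.200; wc +0.078/-0.152 → slack +1.315/-1.273; half-tol=0.115, Σhalf²=0.326695
  -G: nom -34.540 → Σnom=-153.740; wc +0.252/-0.360 → slack +1.567/-1.633; half-tol=0.306, Σhalf²=0.420331
  -H: nom -28.000 → Σnom=-181.740; wc +0.250/-0.090 → slack +1.817/-1.723; half-tol=0.170, Σhalf²=0.449231
  +I: nom +7.070 → Σnom=-174.670; wc +0.330/-0.380 → slack +2.147/-2.103; half-tol=0.355, Σhalf²=0.575256
  -J: nom -2.300 → Σnom=-176.970; wc +0.360/-0.457 → slack +2.507/-2.560; half-tol=0.408, Σhalf²=0.742129
Nominal = -176.970. Worst-case = [-176.970 - 2.560, -176.970 + 2.507] = [-179.530, -174.463]. RSS = √0.742129 = 0.861.

nominal=-176.970 wc=[-179.530,-174.463] rss=0.861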